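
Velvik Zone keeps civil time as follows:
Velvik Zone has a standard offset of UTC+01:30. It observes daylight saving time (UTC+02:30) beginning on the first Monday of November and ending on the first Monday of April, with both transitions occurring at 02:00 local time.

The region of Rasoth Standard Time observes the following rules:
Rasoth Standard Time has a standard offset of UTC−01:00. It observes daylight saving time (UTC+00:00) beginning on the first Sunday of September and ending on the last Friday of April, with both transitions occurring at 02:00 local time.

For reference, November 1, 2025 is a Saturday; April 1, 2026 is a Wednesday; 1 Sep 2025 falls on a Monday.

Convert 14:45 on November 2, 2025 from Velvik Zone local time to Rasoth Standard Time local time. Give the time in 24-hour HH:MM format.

13:15

1 November 2025 is a Saturday, so the first Monday is November 3.
1 April 2026 is a Wednesday, so the first Monday is April 6.
November 2, 2025 is outside the daylight-saving period (3 November 2025 – 6 April 2026), so Velvik Zone is on standard time, UTC+01:30.
14:45 Velvik Zone − 1h30m = 13:15 UTC.
1 September 2025 is a Monday, so the first Sunday is September 7.
1 April 2026 is a Wednesday, so Fridays fall on 3, 10, 17, 24; the last is April 24.
At the standard offset (UTC−01:00), 13:15 UTC − 1h = 12:15 Rasoth Standard Time standard time.
The standard-time date in Rasoth Standard Time, November 2, 2025, falls between 7 September 2025 and 24 April 2026, so daylight saving is in effect and Rasoth Standard Time is at UTC+00:00.
13:15 UTC + 0h = 13:15 Rasoth Standard Time.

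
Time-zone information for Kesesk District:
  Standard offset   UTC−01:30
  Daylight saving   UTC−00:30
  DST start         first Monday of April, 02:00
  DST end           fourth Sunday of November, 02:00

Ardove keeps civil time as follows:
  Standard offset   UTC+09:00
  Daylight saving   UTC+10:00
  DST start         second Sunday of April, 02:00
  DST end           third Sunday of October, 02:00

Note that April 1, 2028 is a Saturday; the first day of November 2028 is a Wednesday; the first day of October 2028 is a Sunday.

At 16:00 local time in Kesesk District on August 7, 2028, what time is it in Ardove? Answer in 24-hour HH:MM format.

1 April 2028 is a Saturday, so the first Monday is April 3.
1 November 2028 is a Wednesday, so the first Sunday is November 5 and the fourth is November 26.
August 7, 2028 lies within the daylight-saving period (3 April – 26 November), so Kesesk District is on daylight time, UTC−00:30.
16:00 Kesesk District + 0h30m = 16:30 UTC.
1 April 2028 is a Saturday, so the first Sunday is April 2 and the second is April 9.
1 October 2028 is a Sunday, so the first Sunday is October 1 and the third is October 15.
At the standard offset (UTC+09:00), 16:30 UTC + 9h = 01:30 Ardove standard time (rolling into the next day, 8 August 2028).
The standard-time date in Ardove, August 8, 2028, lies within the daylight-saving period (9 April – 15 October), so Ardove is on daylight time, UTC+10:00.
16:30 UTC + 10h = 02:30 Ardove (rolling into the next day, 8 August 2028).

02:30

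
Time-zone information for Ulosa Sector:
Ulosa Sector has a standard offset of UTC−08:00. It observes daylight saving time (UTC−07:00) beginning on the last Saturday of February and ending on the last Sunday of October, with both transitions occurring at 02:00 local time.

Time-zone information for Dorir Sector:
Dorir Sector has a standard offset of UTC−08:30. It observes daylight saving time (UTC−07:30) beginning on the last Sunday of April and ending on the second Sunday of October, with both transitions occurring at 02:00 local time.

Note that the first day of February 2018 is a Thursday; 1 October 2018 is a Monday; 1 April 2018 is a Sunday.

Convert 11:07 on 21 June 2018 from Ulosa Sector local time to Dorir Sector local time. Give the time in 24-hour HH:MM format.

10:37

1 February 2018 is a Thursday, so Saturdays fall on 3, 10, 17, 24; the last is February 24.
1 October 2018 is a Monday, so Sundays fall on 7, 14, 21, 28; the last is October 28.
Daylight saving runs 24 February – 28 October; 21 June 2018 is inside that window, so Ulosa Sector is at UTC−07:00.
11:07 Ulosa Sector + 7h = 18:07 UTC.
1 April 2018 is a Sunday, so Sundays fall on 1, 8, 15, 22, 29; the last is April 29.
1 October 2018 is a Monday, so the first Sunday is October 7 and the second is October 14.
At the standard offset (UTC−08:30), 18:07 UTC − 8h30m = 09:37 Dorir Sector standard time.
The standard-time date in Dorir Sector, 21 June 2018, lies within the daylight-saving period (29 April – 14 October), so Dorir Sector is on daylight time, UTC−07:30.
18:07 UTC − 7h30m = 10:37 Dorir Sector.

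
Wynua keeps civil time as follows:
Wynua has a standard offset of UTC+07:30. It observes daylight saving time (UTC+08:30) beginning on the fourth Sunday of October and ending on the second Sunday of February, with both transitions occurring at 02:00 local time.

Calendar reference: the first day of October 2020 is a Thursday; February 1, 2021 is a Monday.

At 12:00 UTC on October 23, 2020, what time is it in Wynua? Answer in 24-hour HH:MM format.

1 October 2020 is a Thursday, so the first Sunday is October 4 and the fourth is October 25.
1 February 2021 is a Monday, so the first Sunday is February 7 and the second is February 14.
At the standard offset (UTC+07:30), 12:00 UTC + 7h30m = 19:30 Wynua standard time.
Daylight saving runs 25 October 2020 – 14 February 2021; the standard-time date in Wynua, October 23, 2020, is outside that window, so Wynua is on standard time at UTC+07:30.
12:00 UTC + 7h30m = 19:30 local.

19:30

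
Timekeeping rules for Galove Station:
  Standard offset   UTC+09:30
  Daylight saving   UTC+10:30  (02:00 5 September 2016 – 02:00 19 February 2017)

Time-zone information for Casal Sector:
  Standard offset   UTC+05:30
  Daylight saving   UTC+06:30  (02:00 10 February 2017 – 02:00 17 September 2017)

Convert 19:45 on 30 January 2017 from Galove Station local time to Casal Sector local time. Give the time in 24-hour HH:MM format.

30 January 2017 lies within the daylight-saving period (5 September 2016 – 19 February 2017), so Galove Station is on daylight time, UTC+10:30.
19:45 Galove Station − 10h30m = 09:15 UTC.
At the standard offset (UTC+05:30), 09:15 UTC + 5h30m = 14:45 Casal Sector standard time.
The standard-time date in Casal Sector, 30 January 2017, does not fall between 10 February and 17 September, so daylight saving is not in effect and Casal Sector is at UTC+05:30.
09:15 UTC + 5h30m = 14:45 Casal Sector.

14:45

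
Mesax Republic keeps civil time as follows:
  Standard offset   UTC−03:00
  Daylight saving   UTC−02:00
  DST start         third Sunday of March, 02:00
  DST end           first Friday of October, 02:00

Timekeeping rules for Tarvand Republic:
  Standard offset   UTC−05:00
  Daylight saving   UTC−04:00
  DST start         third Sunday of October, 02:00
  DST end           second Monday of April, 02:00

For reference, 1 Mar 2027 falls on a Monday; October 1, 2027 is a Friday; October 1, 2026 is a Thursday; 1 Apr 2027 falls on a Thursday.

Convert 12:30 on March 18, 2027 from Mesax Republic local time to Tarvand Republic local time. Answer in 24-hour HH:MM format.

11:30

1 March 2027 is a Monday, so the first Sunday is March 7 and the third is March 21.
1 October 2027 is a Friday, so the first Friday is October 1.
March 18, 2027 is outside the daylight-saving period (21 March – 1 October), so Mesax Republic is on standard time, UTC−03:00.
12:30 Mesax Republic + 3h = 15:30 UTC.
1 October 2026 is a Thursday, so the first Sunday is October 4 and the third is October 18.
1 April 2027 is a Thursday, so the first Monday is April 5 and the second is April 12.
At the standard offset (UTC−05:00), 15:30 UTC − 5h = 10:30 Tarvand Republic standard time.
Daylight saving runs 18 October 2026 – 12 April 2027; the standard-time date in Tarvand Republic, March 18, 2027, is inside that window, so Tarvand Republic is at UTC−04:00.
15:30 UTC − 4h = 11:30 Tarvand Republic.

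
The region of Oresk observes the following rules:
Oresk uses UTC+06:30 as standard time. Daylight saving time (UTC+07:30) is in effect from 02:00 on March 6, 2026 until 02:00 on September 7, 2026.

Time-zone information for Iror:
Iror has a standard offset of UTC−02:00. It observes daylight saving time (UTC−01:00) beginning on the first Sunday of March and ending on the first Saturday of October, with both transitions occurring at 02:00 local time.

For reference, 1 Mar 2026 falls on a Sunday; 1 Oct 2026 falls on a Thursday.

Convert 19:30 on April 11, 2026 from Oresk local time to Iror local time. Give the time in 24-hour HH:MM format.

Daylight saving runs 6 March – 7 September; April 11, 2026 is inside that window, so Oresk is at UTC+07:30.
19:30 Oresk − 7h30m = 12:00 UTC.
1 March 2026 is a Sunday, so the first Sunday is March 1.
1 October 2026 is a Thursday, so the first Saturday is October 3.
At the standard offset (UTC−02:00), 12:00 UTC − 2h = 10:00 Iror standard time.
The standard-time date in Iror, April 11, 2026, lies within the daylight-saving period (1 March – 3 October), so Iror is on daylight time, UTC−01:00.
12:00 UTC − 1h = 11:00 Iror.

11:00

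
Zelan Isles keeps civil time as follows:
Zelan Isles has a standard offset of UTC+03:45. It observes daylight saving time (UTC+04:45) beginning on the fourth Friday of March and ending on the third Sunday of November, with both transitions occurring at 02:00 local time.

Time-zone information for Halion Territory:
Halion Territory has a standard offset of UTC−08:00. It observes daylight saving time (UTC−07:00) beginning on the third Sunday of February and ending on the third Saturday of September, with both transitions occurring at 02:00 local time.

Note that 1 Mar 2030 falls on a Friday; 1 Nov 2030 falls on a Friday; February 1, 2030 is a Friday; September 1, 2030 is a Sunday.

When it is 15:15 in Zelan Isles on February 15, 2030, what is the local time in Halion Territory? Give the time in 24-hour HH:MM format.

03:30

1 March 2030 is a Friday, so the first Friday is March 1 and the fourth is March 22.
1 November 2030 is a Friday, so the first Sunday is November 3 and the third is November 17.
February 15, 2030 is outside the daylight-saving period (22 March – 17 November), so Zelan Isles is on standard time, UTC+03:45.
15:15 Zelan Isles − 3h45m = 11:30 UTC.
1 February 2030 is a Friday, so the first Sunday is February 3 and the third is February 17.
1 September 2030 is a Sunday, so the first Saturday is September 7 and the third is September 21.
At the standard offset (UTC−08:00), 11:30 UTC − 8h = 03:30 Halion Territory standard time.
The standard-time date in Halion Territory, February 15, 2030, is outside the daylight-saving period (17 February – 21 September), so Halion Territory is on standard time, UTC−08:00.
11:30 UTC − 8h = 03:30 Halion Territory.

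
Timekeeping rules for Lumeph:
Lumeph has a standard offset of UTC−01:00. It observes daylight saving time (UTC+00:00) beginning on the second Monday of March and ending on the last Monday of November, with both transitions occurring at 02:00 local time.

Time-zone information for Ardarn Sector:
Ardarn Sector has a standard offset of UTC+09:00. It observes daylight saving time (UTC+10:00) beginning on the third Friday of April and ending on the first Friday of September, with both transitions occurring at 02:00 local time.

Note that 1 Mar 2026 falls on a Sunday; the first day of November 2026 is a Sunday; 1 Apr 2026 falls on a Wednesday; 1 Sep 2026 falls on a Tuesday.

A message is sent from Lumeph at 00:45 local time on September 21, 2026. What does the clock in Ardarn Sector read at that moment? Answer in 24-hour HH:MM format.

09:45

1 March 2026 is a Sunday, so the first Monday is March 2 and the second is March 9.
1 November 2026 is a Sunday, so Mondays fall on 2, 9, 16, 23, 30; the last is November 30.
Daylight saving runs 9 March – 30 November; September 21, 2026 is inside that window, so Lumeph is at UTC+00:00.
00:45 Lumeph − 0h = 00:45 UTC.
1 April 2026 is a Wednesday, so the first Friday is April 3 and the third is April 17.
1 September 2026 is a Tuesday, so the first Friday is September 4.
At the standard offset (UTC+09:00), 00:45 UTC + 9h = 09:45 Ardarn Sector standard time.
The standard-time date in Ardarn Sector, September 21, 2026, is outside the daylight-saving period (17 April – 4 September), so Ardarn Sector is on standard time, UTC+09:00.
00:45 UTC + 9h = 09:45 Ardarn Sector.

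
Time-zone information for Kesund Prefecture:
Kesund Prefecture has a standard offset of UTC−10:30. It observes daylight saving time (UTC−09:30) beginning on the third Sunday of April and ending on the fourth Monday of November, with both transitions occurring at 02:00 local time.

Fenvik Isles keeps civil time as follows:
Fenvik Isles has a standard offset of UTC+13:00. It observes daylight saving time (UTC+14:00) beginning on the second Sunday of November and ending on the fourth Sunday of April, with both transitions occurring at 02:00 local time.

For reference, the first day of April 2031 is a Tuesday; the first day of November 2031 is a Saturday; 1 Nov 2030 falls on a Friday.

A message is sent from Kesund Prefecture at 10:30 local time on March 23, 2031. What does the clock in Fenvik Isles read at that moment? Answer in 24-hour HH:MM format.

11:00

1 April 2031 is a Tuesday, so the first Sunday is April 6 and the third is April 20.
1 November 2031 is a Saturday, so the first Monday is November 3 and the fourth is November 24.
Daylight saving runs 20 April – 24 November; March 23, 2031 is outside that window, so Kesund Prefecture is on standard time at UTC−10:30.
10:30 Kesund Prefecture + 10h30m = 21:00 UTC.
1 November 2030 is a Friday, so the first Sunday is November 3 and the second is November 10.
1 April 2031 is a Tuesday, so the first Sunday is April 6 and the fourth is April 27.
At the standard offset (UTC+13:00), 21:00 UTC + 13h = 10:00 Fenvik Isles standard time (rolling into the next day, 24 March 2031).
The standard-time date in Fenvik Isles, March 24, 2031, falls between 10 November 2030 and 27 April 2031, so daylight saving is in effect and Fenvik Isles is at UTC+14:00.
21:00 UTC + 14h = 11:00 Fenvik Isles (rolling into the next day, 24 March 2031).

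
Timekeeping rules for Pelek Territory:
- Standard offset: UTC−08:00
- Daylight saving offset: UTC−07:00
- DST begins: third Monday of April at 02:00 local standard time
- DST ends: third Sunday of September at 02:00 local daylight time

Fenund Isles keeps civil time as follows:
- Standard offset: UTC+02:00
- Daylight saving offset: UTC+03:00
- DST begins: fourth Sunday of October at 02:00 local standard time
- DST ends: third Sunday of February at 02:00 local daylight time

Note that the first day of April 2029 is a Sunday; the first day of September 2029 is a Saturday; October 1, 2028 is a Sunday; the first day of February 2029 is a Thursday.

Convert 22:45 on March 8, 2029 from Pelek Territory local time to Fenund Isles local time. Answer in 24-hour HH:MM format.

1 April 2029 is a Sunday, so the first Monday is April 2 and the third is April 16.
1 September 2029 is a Saturday, so the first Sunday is September 2 and the third is September 16.
March 8, 2029 is outside the daylight-saving period (16 April – 16 September), so Pelek Territory is on standard time, UTC−08:00.
22:45 Pelek Territory + 8h = 06:45 UTC (rolling into the next day, 9 March 2029).
1 October 2028 is a Sunday, so the first Sunday is October 1 and the fourth is October 22.
1 February 2029 is a Thursday, so the first Sunday is February 4 and the third is February 18.
At the standard offset (UTC+02:00), 06:45 UTC + 2h = 08:45 Fenund Isles standard time.
The standard-time date in Fenund Isles, March 9, 2029, does not fall between 22 October 2028 and 18 February 2029, so daylight saving is not in effect and Fenund Isles is at UTC+02:00.
06:45 UTC + 2h = 08:45 Fenund Isles.

08:45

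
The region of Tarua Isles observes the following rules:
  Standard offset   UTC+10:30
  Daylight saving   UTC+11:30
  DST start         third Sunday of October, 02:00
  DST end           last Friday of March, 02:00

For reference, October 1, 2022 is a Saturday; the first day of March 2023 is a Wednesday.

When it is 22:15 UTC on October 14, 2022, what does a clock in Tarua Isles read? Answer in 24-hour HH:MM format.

08:45

1 October 2022 is a Saturday, so the first Sunday is October 2 and the third is October 16.
1 March 2023 is a Wednesday, so Fridays fall on 3, 10, 17, 24, 31; the last is March 31.
At the standard offset (UTC+10:30), 22:15 UTC + 10h30m = 08:45 Tarua Isles standard time (rolling into the next day, 15 October 2022).
The standard-time date in Tarua Isles, October 15, 2022, does not fall between 16 October 2022 and 31 March 2023, so daylight saving is not in effect and Tarua Isles is at UTC+10:30.
22:15 UTC + 10h30m = 08:45 local (rolling into the next day, 15 October 2022).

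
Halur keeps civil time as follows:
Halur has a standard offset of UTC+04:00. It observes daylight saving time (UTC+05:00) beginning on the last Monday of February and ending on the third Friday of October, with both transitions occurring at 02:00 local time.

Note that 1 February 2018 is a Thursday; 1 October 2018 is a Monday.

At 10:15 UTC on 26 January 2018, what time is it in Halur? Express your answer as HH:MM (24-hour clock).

1 February 2018 is a Thursday, so Mondays fall on 5, 12, 19, 26; the last is February 26.
1 October 2018 is a Monday, so the first Friday is October 5 and the third is October 19.
At the standard offset (UTC+04:00), 10:15 UTC + 4h = 14:15 Halur standard time.
Daylight saving runs 26 February – 19 October; the standard-time date in Halur, 26 January 2018, is outside that window, so Halur is on standard time at UTC+04:00.
10:15 UTC + 4h = 14:15 local.

14:15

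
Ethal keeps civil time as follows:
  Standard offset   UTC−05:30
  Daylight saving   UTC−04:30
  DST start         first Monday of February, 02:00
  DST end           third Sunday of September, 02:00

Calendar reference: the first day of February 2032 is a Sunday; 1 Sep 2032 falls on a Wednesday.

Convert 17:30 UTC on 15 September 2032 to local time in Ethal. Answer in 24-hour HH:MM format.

1 February 2032 is a Sunday, so the first Monday is February 2.
1 September 2032 is a Wednesday, so the first Sunday is September 5 and the third is September 19.
At the standard offset (UTC−05:30), 17:30 UTC − 5h30m = 12:00 Ethal standard time.
The standard-time date in Ethal, 15 September 2032, falls between 2 February and 19 September, so daylight saving is in effect and Ethal is at UTC−04:30.
17:30 UTC − 4h30m = 13:00 local.

13:00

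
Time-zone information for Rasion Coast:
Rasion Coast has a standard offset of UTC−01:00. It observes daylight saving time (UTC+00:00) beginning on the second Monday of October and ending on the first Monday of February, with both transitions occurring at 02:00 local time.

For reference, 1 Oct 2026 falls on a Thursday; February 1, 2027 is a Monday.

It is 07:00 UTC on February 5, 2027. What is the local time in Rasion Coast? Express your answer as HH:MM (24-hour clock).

06:00

1 October 2026 is a Thursday, so the first Monday is October 5 and the second is October 12.
1 February 2027 is a Monday, so the first Monday is February 1.
At the standard offset (UTC−01:00), 07:00 UTC − 1h = 06:00 Rasion Coast standard time.
The standard-time date in Rasion Coast, February 5, 2027, is outside the daylight-saving period (12 October 2026 – 1 February 2027), so Rasion Coast is on standard time, UTC−01:00.
07:00 UTC − 1h = 06:00 local.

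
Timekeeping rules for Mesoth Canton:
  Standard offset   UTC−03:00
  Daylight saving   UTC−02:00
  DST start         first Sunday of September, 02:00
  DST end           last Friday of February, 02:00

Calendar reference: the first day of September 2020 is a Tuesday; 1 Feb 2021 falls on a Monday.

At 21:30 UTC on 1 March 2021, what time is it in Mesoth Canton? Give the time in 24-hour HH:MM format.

1 September 2020 is a Tuesday, so the first Sunday is September 6.
1 February 2021 is a Monday, so Fridays fall on 5, 12, 19, 26; the last is February 26.
At the standard offset (UTC−03:00), 21:30 UTC − 3h = 18:30 Mesoth Canton standard time.
Daylight saving runs 6 September 2020 – 26 February 2021; the standard-time date in Mesoth Canton, 1 March 2021, is outside that window, so Mesoth Canton is on standard time at UTC−03:00.
21:30 UTC − 3h = 18:30 local.

18:30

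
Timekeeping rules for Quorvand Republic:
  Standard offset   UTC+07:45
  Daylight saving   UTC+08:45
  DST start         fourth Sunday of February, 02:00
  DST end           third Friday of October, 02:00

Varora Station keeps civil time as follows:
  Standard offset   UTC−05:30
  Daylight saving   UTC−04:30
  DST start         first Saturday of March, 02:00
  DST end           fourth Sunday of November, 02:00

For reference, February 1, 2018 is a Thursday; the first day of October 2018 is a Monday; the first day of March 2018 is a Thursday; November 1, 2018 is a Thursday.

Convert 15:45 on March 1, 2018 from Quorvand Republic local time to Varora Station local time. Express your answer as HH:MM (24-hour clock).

1 February 2018 is a Thursday, so the first Sunday is February 4 and the fourth is February 25.
1 October 2018 is a Monday, so the first Friday is October 5 and the third is October 19.
Daylight saving runs 25 February – 19 October; March 1, 2018 is inside that window, so Quorvand Republic is at UTC+08:45.
15:45 Quorvand Republic − 8h45m = 07:00 UTC.
1 March 2018 is a Thursday, so the first Saturday is March 3.
1 November 2018 is a Thursday, so the first Sunday is November 4 and the fourth is November 25.
At the standard offset (UTC−05:30), 07:00 UTC − 5h30m = 01:30 Varora Station standard time.
Daylight saving runs 3 March – 25 November; the standard-time date in Varora Station, March 1, 2018, is outside that window, so Varora Station is on standard time at UTC−05:30.
07:00 UTC − 5h30m = 01:30 Varora Station.

01:30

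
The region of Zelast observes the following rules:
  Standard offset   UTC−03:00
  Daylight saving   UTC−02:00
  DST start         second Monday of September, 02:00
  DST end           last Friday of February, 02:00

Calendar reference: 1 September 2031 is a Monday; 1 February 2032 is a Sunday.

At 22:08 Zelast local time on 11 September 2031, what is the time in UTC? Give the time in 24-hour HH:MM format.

1 September 2031 is a Monday, so the first Monday is September 1 and the second is September 8.
1 February 2032 is a Sunday, so Fridays fall on 6, 13, 20, 27; the last is February 27.
11 September 2031 lies within the daylight-saving period (8 September 2031 – 27 February 2032), so Zelast is on daylight time, UTC−02:00.
22:08 local + 2h = 00:08 UTC (rolling into the next day, 12 September 2031).

00:08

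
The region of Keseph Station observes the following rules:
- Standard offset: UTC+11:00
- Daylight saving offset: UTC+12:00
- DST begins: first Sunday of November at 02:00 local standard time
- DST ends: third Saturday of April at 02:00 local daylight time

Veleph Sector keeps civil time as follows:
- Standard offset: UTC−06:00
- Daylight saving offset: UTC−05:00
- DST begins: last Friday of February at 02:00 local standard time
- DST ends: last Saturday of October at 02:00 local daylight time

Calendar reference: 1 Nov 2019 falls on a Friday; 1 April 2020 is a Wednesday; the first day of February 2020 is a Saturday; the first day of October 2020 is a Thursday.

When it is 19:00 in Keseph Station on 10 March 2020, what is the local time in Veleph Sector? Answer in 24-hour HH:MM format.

1 November 2019 is a Friday, so the first Sunday is November 3.
1 April 2020 is a Wednesday, so the first Saturday is April 4 and the third is April 18.
10 March 2020 falls between 3 November 2019 and 18 April 2020, so daylight saving is in effect and Keseph Station is at UTC+12:00.
19:00 Keseph Station − 12h = 07:00 UTC.
1 February 2020 is a Saturday, so Fridays fall on 7, 14, 21, 28; the last is February 28.
1 October 2020 is a Thursday, so Saturdays fall on 3, 10, 17, 24, 31; the last is October 31.
At the standard offset (UTC−06:00), 07:00 UTC − 6h = 01:00 Veleph Sector standard time.
The standard-time date in Veleph Sector, 10 March 2020, falls between 28 February and 31 October, so daylight saving is in effect and Veleph Sector is at UTC−05:00.
07:00 UTC − 5h = 02:00 Veleph Sector.

02:00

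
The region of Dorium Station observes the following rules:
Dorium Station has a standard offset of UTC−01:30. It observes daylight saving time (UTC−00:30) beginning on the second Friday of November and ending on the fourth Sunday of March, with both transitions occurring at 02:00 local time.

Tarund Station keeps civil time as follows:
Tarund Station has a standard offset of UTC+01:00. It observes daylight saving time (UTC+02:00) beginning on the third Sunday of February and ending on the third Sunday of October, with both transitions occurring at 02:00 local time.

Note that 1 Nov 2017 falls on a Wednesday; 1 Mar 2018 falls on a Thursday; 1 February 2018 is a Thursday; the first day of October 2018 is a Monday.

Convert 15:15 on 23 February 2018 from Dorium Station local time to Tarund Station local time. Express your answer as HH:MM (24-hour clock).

17:45

1 November 2017 is a Wednesday, so the first Friday is November 3 and the second is November 10.
1 March 2018 is a Thursday, so the first Sunday is March 4 and the fourth is March 25.
23 February 2018 lies within the daylight-saving period (10 November 2017 – 25 March 2018), so Dorium Station is on daylight time, UTC−00:30.
15:15 Dorium Station + 0h30m = 15:45 UTC.
1 February 2018 is a Thursday, so the first Sunday is February 4 and the third is February 18.
1 October 2018 is a Monday, so the first Sunday is October 7 and the third is October 21.
At the standard offset (UTC+01:00), 15:45 UTC + 1h = 16:45 Tarund Station standard time.
The standard-time date in Tarund Station, 23 February 2018, falls between 18 February and 21 October, so daylight saving is in effect and Tarund Station is at UTC+02:00.
15:45 UTC + 2h = 17:45 Tarund Station.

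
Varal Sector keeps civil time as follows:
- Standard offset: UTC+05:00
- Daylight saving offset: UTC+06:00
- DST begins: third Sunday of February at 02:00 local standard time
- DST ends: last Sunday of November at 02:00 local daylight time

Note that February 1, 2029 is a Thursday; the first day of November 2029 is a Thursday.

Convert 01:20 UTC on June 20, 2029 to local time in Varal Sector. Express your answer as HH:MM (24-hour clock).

07:20

1 February 2029 is a Thursday, so the first Sunday is February 4 and the third is February 18.
1 November 2029 is a Thursday, so Sundays fall on 4, 11, 18, 25; the last is November 25.
At the standard offset (UTC+05:00), 01:20 UTC + 5h = 06:20 Varal Sector standard time.
Daylight saving runs 18 February – 25 November; the standard-time date in Varal Sector, June 20, 2029, is inside that window, so Varal Sector is at UTC+06:00.
01:20 UTC + 6h = 07:20 local.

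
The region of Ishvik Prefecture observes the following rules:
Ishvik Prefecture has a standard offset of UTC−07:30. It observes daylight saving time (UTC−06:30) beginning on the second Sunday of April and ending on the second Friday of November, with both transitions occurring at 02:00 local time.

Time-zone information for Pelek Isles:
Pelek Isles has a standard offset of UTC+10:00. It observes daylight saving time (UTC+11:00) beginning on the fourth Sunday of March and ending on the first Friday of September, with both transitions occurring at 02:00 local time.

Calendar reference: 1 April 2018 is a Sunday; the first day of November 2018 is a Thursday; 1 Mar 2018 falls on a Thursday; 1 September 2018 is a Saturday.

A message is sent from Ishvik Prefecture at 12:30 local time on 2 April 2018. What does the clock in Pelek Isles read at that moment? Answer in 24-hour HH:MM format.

1 April 2018 is a Sunday, so the first Sunday is April 1 and the second is April 8.
1 November 2018 is a Thursday, so the first Friday is November 2 and the second is November 9.
2 April 2018 does not fall between 8 April and 9 November, so daylight saving is not in effect and Ishvik Prefecture is at UTC−07:30.
12:30 Ishvik Prefecture + 7h30m = 20:00 UTC.
1 March 2018 is a Thursday, so the first Sunday is March 4 and the fourth is March 25.
1 September 2018 is a Saturday, so the first Friday is September 7.
At the standard offset (UTC+10:00), 20:00 UTC + 10h = 06:00 Pelek Isles standard time (rolling into the next day, 3 April 2018).
The standard-time date in Pelek Isles, 3 April 2018, lies within the daylight-saving period (25 March – 7 September), so Pelek Isles is on daylight time, UTC+11:00.
20:00 UTC + 11h = 07:00 Pelek Isles (rolling into the next day, 3 April 2018).

07:00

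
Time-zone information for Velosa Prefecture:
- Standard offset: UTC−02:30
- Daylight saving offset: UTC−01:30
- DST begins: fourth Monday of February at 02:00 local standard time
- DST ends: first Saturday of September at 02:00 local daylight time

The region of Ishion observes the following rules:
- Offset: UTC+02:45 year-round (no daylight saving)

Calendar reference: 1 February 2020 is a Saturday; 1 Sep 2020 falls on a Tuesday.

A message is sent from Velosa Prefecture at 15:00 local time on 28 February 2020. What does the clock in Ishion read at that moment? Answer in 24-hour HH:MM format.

1 February 2020 is a Saturday, so the first Monday is February 3 and the fourth is February 24.
1 September 2020 is a Tuesday, so the first Saturday is September 5.
28 February 2020 lies within the daylight-saving period (24 February – 5 September), so Velosa Prefecture is on daylight time, UTC−01:30.
15:00 Velosa Prefecture + 1h30m = 16:30 UTC.
Ishion stays on UTC+02:45 all year.
16:30 UTC + 2h45m = 19:15 Ishion.

19:15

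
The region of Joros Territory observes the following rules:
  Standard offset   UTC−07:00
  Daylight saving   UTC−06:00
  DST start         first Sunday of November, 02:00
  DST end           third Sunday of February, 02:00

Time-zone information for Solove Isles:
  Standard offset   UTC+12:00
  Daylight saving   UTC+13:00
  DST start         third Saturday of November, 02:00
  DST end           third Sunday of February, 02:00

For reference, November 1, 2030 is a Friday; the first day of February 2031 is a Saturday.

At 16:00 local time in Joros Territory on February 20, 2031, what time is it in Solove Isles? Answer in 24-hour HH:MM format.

1 November 2030 is a Friday, so the first Sunday is November 3.
1 February 2031 is a Saturday, so the first Sunday is February 2 and the third is February 16.
February 20, 2031 is outside the daylight-saving period (3 November 2030 – 16 February 2031), so Joros Territory is on standard time, UTC−07:00.
16:00 Joros Territory + 7h = 23:00 UTC.
1 November 2030 is a Friday, so the first Saturday is November 2 and the third is November 16.
1 February 2031 is a Saturday, so the first Sunday is February 2 and the third is February 16.
At the standard offset (UTC+12:00), 23:00 UTC + 12h = 11:00 Solove Isles standard time (rolling into the next day, 21 February 2031).
Daylight saving runs 16 November 2030 – 16 February 2031; the standard-time date in Solove Isles, February 21, 2031, is outside that window, so Solove Isles is on standard time at UTC+12:00.
23:00 UTC + 12h = 11:00 Solove Isles (rolling into the next day, 21 February 2031).

11:00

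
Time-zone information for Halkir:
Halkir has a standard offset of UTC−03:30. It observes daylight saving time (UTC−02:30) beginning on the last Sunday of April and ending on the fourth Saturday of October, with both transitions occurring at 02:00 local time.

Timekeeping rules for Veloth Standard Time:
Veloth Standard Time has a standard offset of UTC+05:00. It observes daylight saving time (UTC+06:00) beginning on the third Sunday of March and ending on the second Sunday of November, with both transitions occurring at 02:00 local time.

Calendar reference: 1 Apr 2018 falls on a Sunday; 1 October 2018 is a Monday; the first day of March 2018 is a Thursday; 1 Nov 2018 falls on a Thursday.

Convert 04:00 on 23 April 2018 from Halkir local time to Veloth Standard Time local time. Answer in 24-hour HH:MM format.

1 April 2018 is a Sunday, so Sundays fall on 1, 8, 15, 22, 29; the last is April 29.
1 October 2018 is a Monday, so the first Saturday is October 6 and the fourth is October 27.
23 April 2018 is outside the daylight-saving period (29 April – 27 October), so Halkir is on standard time, UTC−03:30.
04:00 Halkir + 3h30m = 07:30 UTC.
1 March 2018 is a Thursday, so the first Sunday is March 4 and the third is March 18.
1 November 2018 is a Thursday, so the first Sunday is November 4 and the second is November 11.
At the standard offset (UTC+05:00), 07:30 UTC + 5h = 12:30 Veloth Standard Time standard time.
The standard-time date in Veloth Standard Time, 23 April 2018, falls between 18 March and 11 November, so daylight saving is in effect and Veloth Standard Time is at UTC+06:00.
07:30 UTC + 6h = 13:30 Veloth Standard Time.

13:30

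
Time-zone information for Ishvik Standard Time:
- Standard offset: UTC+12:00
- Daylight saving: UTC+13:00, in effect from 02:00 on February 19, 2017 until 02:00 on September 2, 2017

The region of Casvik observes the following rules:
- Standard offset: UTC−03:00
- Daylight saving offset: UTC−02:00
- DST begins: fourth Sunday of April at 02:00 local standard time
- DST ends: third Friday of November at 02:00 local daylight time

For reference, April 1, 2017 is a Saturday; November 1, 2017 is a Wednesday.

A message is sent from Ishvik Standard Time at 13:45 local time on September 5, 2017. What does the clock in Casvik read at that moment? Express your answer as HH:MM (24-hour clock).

23:45

September 5, 2017 is outside the daylight-saving period (19 February – 2 September), so Ishvik Standard Time is on standard time, UTC+12:00.
13:45 Ishvik Standard Time − 12h = 01:45 UTC.
1 April 2017 is a Saturday, so the first Sunday is April 2 and the fourth is April 23.
1 November 2017 is a Wednesday, so the first Friday is November 3 and the third is November 17.
At the standard offset (UTC−03:00), 01:45 UTC − 3h = 22:45 Casvik standard time (rolling into the previous day, 4 September 2017).
The standard-time date in Casvik, September 4, 2017, lies within the daylight-saving period (23 April – 17 November), so Casvik is on daylight time, UTC−02:00.
01:45 UTC − 2h = 23:45 Casvik (rolling into the previous day, 4 September 2017).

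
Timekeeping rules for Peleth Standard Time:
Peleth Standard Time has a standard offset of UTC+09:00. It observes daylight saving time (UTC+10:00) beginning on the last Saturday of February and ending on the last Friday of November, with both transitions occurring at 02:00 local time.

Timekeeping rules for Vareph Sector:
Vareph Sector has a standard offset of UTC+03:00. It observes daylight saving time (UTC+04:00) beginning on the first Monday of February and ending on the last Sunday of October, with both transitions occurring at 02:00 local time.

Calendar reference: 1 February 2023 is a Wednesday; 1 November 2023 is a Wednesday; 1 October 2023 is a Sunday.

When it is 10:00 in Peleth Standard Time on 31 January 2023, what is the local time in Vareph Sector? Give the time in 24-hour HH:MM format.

1 February 2023 is a Wednesday, so Saturdays fall on 4, 11, 18, 25; the last is February 25.
1 November 2023 is a Wednesday, so Fridays fall on 3, 10, 17, 24; the last is November 24.
31 January 2023 does not fall between 25 February and 24 November, so daylight saving is not in effect and Peleth Standard Time is at UTC+09:00.
10:00 Peleth Standard Time − 9h = 01:00 UTC.
1 February 2023 is a Wednesday, so the first Monday is February 6.
1 October 2023 is a Sunday, so Sundays fall on 1, 8, 15, 22, 29; the last is October 29.
At the standard offset (UTC+03:00), 01:00 UTC + 3h = 04:00 Vareph Sector standard time.
Daylight saving runs 6 February – 29 October; the standard-time date in Vareph Sector, 31 January 2023, is outside that window, so Vareph Sector is on standard time at UTC+03:00.
01:00 UTC + 3h = 04:00 Vareph Sector.

04:00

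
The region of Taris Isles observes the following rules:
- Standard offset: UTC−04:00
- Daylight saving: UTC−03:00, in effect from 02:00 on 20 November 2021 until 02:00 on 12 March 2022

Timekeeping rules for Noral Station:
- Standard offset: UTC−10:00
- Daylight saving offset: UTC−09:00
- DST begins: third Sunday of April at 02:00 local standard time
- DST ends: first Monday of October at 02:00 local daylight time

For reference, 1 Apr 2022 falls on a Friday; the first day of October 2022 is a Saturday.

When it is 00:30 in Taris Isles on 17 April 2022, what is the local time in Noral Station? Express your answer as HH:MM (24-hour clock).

18:30

Daylight saving runs 20 November 2021 – 12 March 2022; 17 April 2022 is outside that window, so Taris Isles is on standard time at UTC−04:00.
00:30 Taris Isles + 4h = 04:30 UTC.
1 April 2022 is a Friday, so the first Sunday is April 3 and the third is April 17.
1 October 2022 is a Saturday, so the first Monday is October 3.
At the standard offset (UTC−10:00), 04:30 UTC − 10h = 18:30 Noral Station standard time (rolling into the previous day, 16 April 2022).
The standard-time date in Noral Station, 16 April 2022, is outside the daylight-saving period (17 April – 3 October), so Noral Station is on standard time, UTC−10:00.
04:30 UTC − 10h = 18:30 Noral Station (rolling into the previous day, 16 April 2022).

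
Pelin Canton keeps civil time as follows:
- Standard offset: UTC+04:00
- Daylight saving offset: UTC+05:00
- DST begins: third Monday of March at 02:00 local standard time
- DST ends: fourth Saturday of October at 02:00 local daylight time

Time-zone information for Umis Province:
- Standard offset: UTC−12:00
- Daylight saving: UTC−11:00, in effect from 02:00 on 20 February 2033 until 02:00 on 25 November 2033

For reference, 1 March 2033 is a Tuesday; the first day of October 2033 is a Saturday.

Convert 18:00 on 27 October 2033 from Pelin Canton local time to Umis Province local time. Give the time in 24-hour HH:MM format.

1 March 2033 is a Tuesday, so the first Monday is March 7 and the third is March 21.
1 October 2033 is a Saturday, so the first Saturday is October 1 and the fourth is October 22.
27 October 2033 does not fall between 21 March and 22 October, so daylight saving is not in effect and Pelin Canton is at UTC+04:00.
18:00 Pelin Canton − 4h = 14:00 UTC.
At the standard offset (UTC−12:00), 14:00 UTC − 12h = 02:00 Umis Province standard time.
The standard-time date in Umis Province, 27 October 2033, lies within the daylight-saving period (20 February – 25 November), so Umis Province is on daylight time, UTC−11:00.
14:00 UTC − 11h = 03:00 Umis Province.

03:00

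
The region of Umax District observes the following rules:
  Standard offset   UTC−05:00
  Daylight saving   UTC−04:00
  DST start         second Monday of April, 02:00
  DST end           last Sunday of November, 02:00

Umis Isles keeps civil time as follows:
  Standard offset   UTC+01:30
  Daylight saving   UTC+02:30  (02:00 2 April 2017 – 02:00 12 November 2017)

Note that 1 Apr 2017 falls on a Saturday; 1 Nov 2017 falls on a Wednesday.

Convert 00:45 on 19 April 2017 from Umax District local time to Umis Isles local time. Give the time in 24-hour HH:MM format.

07:15

1 April 2017 is a Saturday, so the first Monday is April 3 and the second is April 10.
1 November 2017 is a Wednesday, so Sundays fall on 5, 12, 19, 26; the last is November 26.
Daylight saving runs 10 April – 26 November; 19 April 2017 is inside that window, so Umax District is at UTC−04:00.
00:45 Umax District + 4h = 04:45 UTC.
At the standard offset (UTC+01:30), 04:45 UTC + 1h30m = 06:15 Umis Isles standard time.
Daylight saving runs 2 April – 12 November; the standard-time date in Umis Isles, 19 April 2017, is inside that window, so Umis Isles is at UTC+02:30.
04:45 UTC + 2h30m = 07:15 Umis Isles.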